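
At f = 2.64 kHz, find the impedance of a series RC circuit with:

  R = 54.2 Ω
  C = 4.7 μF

Step 1 — Angular frequency: ω = 2π·f = 2π·2640 = 1.659e+04 rad/s.
Step 2 — Component impedances:
  R: Z = R = 54.2 Ω
  C: Z = 1/(jωC) = -j/(ω·C) = 0 - j12.83 Ω
Step 3 — Series combination: Z_total = R + C = 54.2 - j12.83 Ω = 55.7∠-13.3° Ω.

Z = 54.2 - j12.83 Ω = 55.7∠-13.3° Ω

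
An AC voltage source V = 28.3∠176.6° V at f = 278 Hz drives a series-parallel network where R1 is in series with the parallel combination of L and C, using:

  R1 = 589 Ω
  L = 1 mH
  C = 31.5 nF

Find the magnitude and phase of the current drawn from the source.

Step 1 — Angular frequency: ω = 2π·f = 2π·278 = 1747 rad/s.
Step 2 — Component impedances:
  R1: Z = R = 589 Ω
  L: Z = jωL = j·1747·0.001 = 0 + j1.747 Ω
  C: Z = 1/(jωC) = -j/(ω·C) = 0 - j1.817e+04 Ω
Step 3 — Parallel branch: L || C = 1/(1/L + 1/C) = 0 + j1.747 Ω.
Step 4 — Series with R1: Z_total = R1 + (L || C) = 589 + j1.747 Ω = 589∠0.2° Ω.
Step 5 — Source phasor: V = 28.3∠176.6° V = -28.25 + j1.678 V.
Step 6 — Ohm's law: I = V / Z_total = (-28.25 + j1.678) / (589 + j1.747) = -0.04795 + j0.002992 A.
Step 7 — Convert to polar: |I| = 0.04805 A, ∠I = 176.4°.

I = 0.04805∠176.4° A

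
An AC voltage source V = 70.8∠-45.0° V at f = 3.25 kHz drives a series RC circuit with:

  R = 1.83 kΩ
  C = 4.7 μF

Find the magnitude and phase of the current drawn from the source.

Step 1 — Angular frequency: ω = 2π·f = 2π·3250 = 2.042e+04 rad/s.
Step 2 — Component impedances:
  R: Z = R = 1830 Ω
  C: Z = 1/(jωC) = -j/(ω·C) = 0 - j10.42 Ω
Step 3 — Series combination: Z_total = R + C = 1830 - j10.42 Ω = 1830∠-0.3° Ω.
Step 4 — Source phasor: V = 70.8∠-45.0° V = 50.06 - j50.06 V.
Step 5 — Ohm's law: I = V / Z_total = (50.06 - j50.06) / (1830 - j10.42) = 0.02751 - j0.0272 A.
Step 6 — Convert to polar: |I| = 0.03869 A, ∠I = -44.7°.

I = 0.03869∠-44.7° A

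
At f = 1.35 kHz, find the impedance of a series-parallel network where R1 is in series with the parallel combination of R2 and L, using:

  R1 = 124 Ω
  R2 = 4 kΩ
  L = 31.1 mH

Step 1 — Angular frequency: ω = 2π·f = 2π·1350 = 8482 rad/s.
Step 2 — Component impedances:
  R1: Z = R = 124 Ω
  R2: Z = R = 4000 Ω
  L: Z = jωL = j·8482·0.0311 = 0 + j263.8 Ω
Step 3 — Parallel branch: R2 || L = 1/(1/R2 + 1/L) = 17.32 + j262.7 Ω.
Step 4 — Series with R1: Z_total = R1 + (R2 || L) = 141.3 + j262.7 Ω = 298.3∠61.7° Ω.

Z = 141.3 + j262.7 Ω = 298.3∠61.7° Ω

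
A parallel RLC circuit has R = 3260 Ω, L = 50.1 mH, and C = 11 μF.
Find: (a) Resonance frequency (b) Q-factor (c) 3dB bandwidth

Step 1 — Resonance: ω₀ = 1/√(LC) = 1/√(0.0501·1.1e-05) = 1347 rad/s.
Step 2 — f₀ = ω₀/(2π) = 214.4 Hz.
Step 3 — Parallel Q: Q = R/(ω₀L) = 3260/(1347·0.0501) = 48.31.
Step 4 — Bandwidth: Δω = ω₀/Q = 27.89 rad/s; BW = Δω/(2π) = 4.438 Hz.

(a) f₀ = 214.4 Hz  (b) Q = 48.31  (c) BW = 4.438 Hz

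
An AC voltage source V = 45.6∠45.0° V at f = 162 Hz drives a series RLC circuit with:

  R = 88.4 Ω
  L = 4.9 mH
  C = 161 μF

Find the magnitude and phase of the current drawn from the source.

Step 1 — Angular frequency: ω = 2π·f = 2π·162 = 1018 rad/s.
Step 2 — Component impedances:
  R: Z = R = 88.4 Ω
  L: Z = jωL = j·1018·0.0049 = 0 + j4.988 Ω
  C: Z = 1/(jωC) = -j/(ω·C) = 0 - j6.102 Ω
Step 3 — Series combination: Z_total = R + L + C = 88.4 - j1.115 Ω = 88.41∠-0.7° Ω.
Step 4 — Source phasor: V = 45.6∠45.0° V = 32.24 + j32.24 V.
Step 5 — Ohm's law: I = V / Z_total = (32.24 + j32.24) / (88.4 - j1.115) = 0.3601 + j0.3693 A.
Step 6 — Convert to polar: |I| = 0.5158 A, ∠I = 45.7°.

I = 0.5158∠45.7° A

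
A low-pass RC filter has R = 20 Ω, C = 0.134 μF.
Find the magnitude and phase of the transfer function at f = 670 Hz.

Step 1 — Angular frequency: ω = 2π·670 = 4210 rad/s.
Step 2 — Transfer function: H(jω) = 1/(1 + jωRC).
Step 3 — Denominator: 1 + jωRC = 1 + j·4210·20·1.34e-07 = 1 + j0.01128.
Step 4 — H = 0.9999 - j0.01128.
Step 5 — Magnitude: |H| = 0.9999 (-0.0 dB); phase: φ = -0.6°.

|H| = 0.9999 (-0.0 dB), φ = -0.6°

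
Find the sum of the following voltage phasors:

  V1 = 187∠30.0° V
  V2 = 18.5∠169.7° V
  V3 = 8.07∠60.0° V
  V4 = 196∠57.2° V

Step 1 — Convert each phasor to rectangular form:
  V1 = 187·(cos(30.0°) + j·sin(30.0°)) = 161.9 + j93.5 V
  V2 = 18.5·(cos(169.7°) + j·sin(169.7°)) = -18.2 + j3.308 V
  V3 = 8.07·(cos(60.0°) + j·sin(60.0°)) = 4.035 + j6.989 V
  V4 = 196·(cos(57.2°) + j·sin(57.2°)) = 106.2 + j164.8 V
Step 2 — Sum components: V_total = 254 + j268.5 V.
Step 3 — Convert to polar: |V_total| = 369.6 V, ∠V_total = 46.6°.

V_total = 369.6∠46.6° V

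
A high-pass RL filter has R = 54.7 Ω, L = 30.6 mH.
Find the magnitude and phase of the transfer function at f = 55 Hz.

Step 1 — Angular frequency: ω = 2π·55 = 345.6 rad/s.
Step 2 — Transfer function: H(jω) = jωL/(R + jωL).
Step 3 — Numerator jωL = j·10.57; denominator R + jωL = 54.7 + j10.57.
Step 4 — H = 0.03603 + j0.1864.
Step 5 — Magnitude: |H| = 0.1898 (-14.4 dB); phase: φ = 79.1°.

|H| = 0.1898 (-14.4 dB), φ = 79.1°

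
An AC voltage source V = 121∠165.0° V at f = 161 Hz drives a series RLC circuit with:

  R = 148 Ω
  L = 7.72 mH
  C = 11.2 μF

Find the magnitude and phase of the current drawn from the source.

Step 1 — Angular frequency: ω = 2π·f = 2π·161 = 1012 rad/s.
Step 2 — Component impedances:
  R: Z = R = 148 Ω
  L: Z = jωL = j·1012·0.00772 = 0 + j7.809 Ω
  C: Z = 1/(jωC) = -j/(ω·C) = 0 - j88.26 Ω
Step 3 — Series combination: Z_total = R + L + C = 148 - j80.45 Ω = 168.5∠-28.5° Ω.
Step 4 — Source phasor: V = 121∠165.0° V = -116.9 + j31.32 V.
Step 5 — Ohm's law: I = V / Z_total = (-116.9 + j31.32) / (148 - j80.45) = -0.6984 - j0.168 A.
Step 6 — Convert to polar: |I| = 0.7183 A, ∠I = -166.5°.

I = 0.7183∠-166.5° A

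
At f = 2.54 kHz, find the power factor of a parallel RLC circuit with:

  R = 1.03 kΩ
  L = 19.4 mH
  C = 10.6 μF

Step 1 — Angular frequency: ω = 2π·f = 2π·2540 = 1.596e+04 rad/s.
Step 2 — Component impedances:
  R: Z = R = 1030 Ω
  L: Z = jωL = j·1.596e+04·0.0194 = 0 + j309.6 Ω
  C: Z = 1/(jωC) = -j/(ω·C) = 0 - j5.911 Ω
Step 3 — Parallel combination: 1/Z_total = 1/R + 1/L + 1/C; Z_total = 0.03526 - j6.026 Ω = 6.026∠-89.7° Ω.
Step 4 — Power factor: PF = cos(φ) = Re(Z)/|Z| = 0.03526/6.026 = 0.005851.
Step 5 — Type: Im(Z) = -6.026 ⇒ leading (phase φ = -89.7°).

PF = 0.005851 (leading, φ = -89.7°)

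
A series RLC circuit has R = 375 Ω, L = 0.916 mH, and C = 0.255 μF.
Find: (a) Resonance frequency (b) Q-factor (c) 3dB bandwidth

Step 1 — Resonance: ω₀ = 1/√(LC) = 1/√(0.000916·2.55e-07) = 6.543e+04 rad/s.
Step 2 — f₀ = ω₀/(2π) = 1.041e+04 Hz.
Step 3 — Series Q: Q = ω₀L/R = 6.543e+04·0.000916/375 = 0.1598.
Step 4 — Bandwidth: Δω = ω₀/Q = 4.094e+05 rad/s; BW = Δω/(2π) = 6.516e+04 Hz.

(a) f₀ = 1.041e+04 Hz  (b) Q = 0.1598  (c) BW = 6.516e+04 Hz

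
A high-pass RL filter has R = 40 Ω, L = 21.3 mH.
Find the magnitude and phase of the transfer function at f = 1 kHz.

Step 1 — Angular frequency: ω = 2π·1000 = 6283 rad/s.
Step 2 — Transfer function: H(jω) = jωL/(R + jωL).
Step 3 — Numerator jωL = j·133.8; denominator R + jωL = 40 + j133.8.
Step 4 — H = 0.918 + j0.2744.
Step 5 — Magnitude: |H| = 0.9581 (-0.4 dB); phase: φ = 16.6°.

|H| = 0.9581 (-0.4 dB), φ = 16.6°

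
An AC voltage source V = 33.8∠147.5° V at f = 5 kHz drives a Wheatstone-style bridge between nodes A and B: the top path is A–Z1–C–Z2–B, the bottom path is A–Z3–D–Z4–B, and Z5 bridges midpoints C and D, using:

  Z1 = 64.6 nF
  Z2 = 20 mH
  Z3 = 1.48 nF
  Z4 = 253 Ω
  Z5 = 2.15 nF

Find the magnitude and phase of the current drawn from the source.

Step 1 — Angular frequency: ω = 2π·f = 2π·5000 = 3.142e+04 rad/s.
Step 2 — Component impedances:
  Z1: Z = 1/(jωC) = -j/(ω·C) = 0 - j492.7 Ω
  Z2: Z = jωL = j·3.142e+04·0.02 = 0 + j628.3 Ω
  Z3: Z = 1/(jωC) = -j/(ω·C) = 0 - j2.151e+04 Ω
  Z4: Z = R = 253 Ω
  Z5: Z = 1/(jωC) = -j/(ω·C) = 0 - j1.481e+04 Ω
Step 3 — Bridge requires nodal analysis (the Z5 bridge couples midpoints C and D, so the two paths cannot be reduced to a simple series/parallel combination). Setting node B to ground and injecting 1 A at node A, the 3-node admittance system at A, C, D solves to V_A = Z_AB = 0.6918 + j164.7 Ω = 164.7∠89.8° Ω.
Step 4 — Source phasor: V = 33.8∠147.5° V = -28.51 + j18.16 V.
Step 5 — Ohm's law: I = V / Z_total = (-28.51 + j18.16) / (0.6918 + j164.7) = 0.1096 + j0.1736 A.
Step 6 — Convert to polar: |I| = 0.2053 A, ∠I = 57.7°.

I = 0.2053∠57.7° A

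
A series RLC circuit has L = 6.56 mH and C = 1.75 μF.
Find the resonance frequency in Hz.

Step 1 — Resonance condition Im(Z)=0 gives ω₀ = 1/√(LC).
Step 2 — ω₀ = 1/√(0.00656·1.75e-06) = 9333 rad/s.
Step 3 — f₀ = ω₀/(2π) = 1485 Hz.

f₀ = 1485 Hz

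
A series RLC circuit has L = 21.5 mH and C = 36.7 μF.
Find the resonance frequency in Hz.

Step 1 — Resonance condition Im(Z)=0 gives ω₀ = 1/√(LC).
Step 2 — ω₀ = 1/√(0.0215·3.67e-05) = 1126 rad/s.
Step 3 — f₀ = ω₀/(2π) = 179.2 Hz.

f₀ = 179.2 Hz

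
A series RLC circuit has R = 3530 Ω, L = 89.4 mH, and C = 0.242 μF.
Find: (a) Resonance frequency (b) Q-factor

Step 1 — Resonance condition Im(Z)=0 gives ω₀ = 1/√(LC).
Step 2 — ω₀ = 1/√(0.0894·2.42e-07) = 6799 rad/s.
Step 3 — f₀ = ω₀/(2π) = 1082 Hz.
Step 4 — Series Q: Q = ω₀L/R = 6799·0.0894/3530 = 0.1722.

(a) f₀ = 1082 Hz  (b) Q = 0.1722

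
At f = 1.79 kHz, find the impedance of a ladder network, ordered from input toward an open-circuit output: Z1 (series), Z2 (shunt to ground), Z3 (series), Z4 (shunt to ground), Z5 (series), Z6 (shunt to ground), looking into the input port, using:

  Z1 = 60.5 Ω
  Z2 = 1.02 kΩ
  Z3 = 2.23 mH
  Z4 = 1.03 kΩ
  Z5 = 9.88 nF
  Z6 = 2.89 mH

Step 1 — Angular frequency: ω = 2π·f = 2π·1790 = 1.125e+04 rad/s.
Step 2 — Component impedances:
  Z1: Z = R = 60.5 Ω
  Z2: Z = R = 1020 Ω
  Z3: Z = jωL = j·1.125e+04·0.00223 = 0 + j25.08 Ω
  Z4: Z = R = 1030 Ω
  Z5: Z = 1/(jωC) = -j/(ω·C) = 0 - j8999 Ω
  Z6: Z = jωL = j·1.125e+04·0.00289 = 0 + j32.5 Ω
Step 3 — Ladder network (open output): work backward from the far end, alternating series and parallel combinations. Z_in = 570.7 - j22.95 Ω = 571.1∠-2.3° Ω.

Z = 570.7 - j22.95 Ω = 571.1∠-2.3° Ω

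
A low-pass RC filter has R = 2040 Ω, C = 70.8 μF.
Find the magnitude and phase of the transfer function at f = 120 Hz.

Step 1 — Angular frequency: ω = 2π·120 = 754 rad/s.
Step 2 — Transfer function: H(jω) = 1/(1 + jωRC).
Step 3 — Denominator: 1 + jωRC = 1 + j·754·2040·7.08e-05 = 1 + j108.9.
Step 4 — H = 8.432e-05 - j0.009182.
Step 5 — Magnitude: |H| = 0.009182 (-40.7 dB); phase: φ = -89.5°.

|H| = 0.009182 (-40.7 dB), φ = -89.5°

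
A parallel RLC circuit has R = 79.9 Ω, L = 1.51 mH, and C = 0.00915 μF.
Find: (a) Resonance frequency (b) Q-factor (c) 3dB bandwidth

Step 1 — Resonance: ω₀ = 1/√(LC) = 1/√(0.00151·9.15e-09) = 2.69e+05 rad/s.
Step 2 — f₀ = ω₀/(2π) = 4.282e+04 Hz.
Step 3 — Parallel Q: Q = R/(ω₀L) = 79.9/(2.69e+05·0.00151) = 0.1967.
Step 4 — Bandwidth: Δω = ω₀/Q = 1.368e+06 rad/s; BW = Δω/(2π) = 2.177e+05 Hz.

(a) f₀ = 4.282e+04 Hz  (b) Q = 0.1967  (c) BW = 2.177e+05 Hz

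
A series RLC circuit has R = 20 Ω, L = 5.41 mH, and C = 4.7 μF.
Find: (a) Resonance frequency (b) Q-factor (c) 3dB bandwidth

Step 1 — Resonance: ω₀ = 1/√(LC) = 1/√(0.00541·4.7e-06) = 6271 rad/s.
Step 2 — f₀ = ω₀/(2π) = 998.1 Hz.
Step 3 — Series Q: Q = ω₀L/R = 6271·0.00541/20 = 1.696.
Step 4 — Bandwidth: Δω = ω₀/Q = 3697 rad/s; BW = Δω/(2π) = 588.4 Hz.

(a) f₀ = 998.1 Hz  (b) Q = 1.696  (c) BW = 588.4 Hz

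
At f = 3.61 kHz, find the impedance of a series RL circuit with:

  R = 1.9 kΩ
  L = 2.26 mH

Step 1 — Angular frequency: ω = 2π·f = 2π·3610 = 2.268e+04 rad/s.
Step 2 — Component impedances:
  R: Z = R = 1900 Ω
  L: Z = jωL = j·2.268e+04·0.00226 = 0 + j51.26 Ω
Step 3 — Series combination: Z_total = R + L = 1900 + j51.26 Ω = 1901∠1.5° Ω.

Z = 1900 + j51.26 Ω = 1901∠1.5° Ω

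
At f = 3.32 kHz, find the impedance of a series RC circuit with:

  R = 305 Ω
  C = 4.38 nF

Step 1 — Angular frequency: ω = 2π·f = 2π·3320 = 2.086e+04 rad/s.
Step 2 — Component impedances:
  R: Z = R = 305 Ω
  C: Z = 1/(jωC) = -j/(ω·C) = 0 - j1.094e+04 Ω
Step 3 — Series combination: Z_total = R + C = 305 - j1.094e+04 Ω = 1.095e+04∠-88.4° Ω.

Z = 305 - j1.094e+04 Ω = 1.095e+04∠-88.4° Ω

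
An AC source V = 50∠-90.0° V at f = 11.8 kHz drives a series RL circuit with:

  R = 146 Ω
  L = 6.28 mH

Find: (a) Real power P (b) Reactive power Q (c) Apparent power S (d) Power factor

Step 1 — Angular frequency: ω = 2π·f = 2π·1.18e+04 = 7.414e+04 rad/s.
Step 2 — Component impedances:
  R: Z = R = 146 Ω
  L: Z = jωL = j·7.414e+04·0.00628 = 0 + j465.6 Ω
Step 3 — Series combination: Z_total = R + L = 146 + j465.6 Ω = 488∠72.6° Ω.
Step 4 — Source phasor: V = 50∠-90.0° V = 0 - j50 V.
Step 5 — Current: I = V / Z = -0.09777 - j0.03066 A = 0.1025∠-162.6° A.
Step 6 — Complex power: S = V·I* = 1.533 + j4.889 VA.
Step 7 — Real power: P = Re(S) = 1.533 W.
Step 8 — Reactive power: Q = Im(S) = 4.889 VAR.
Step 9 — Apparent power: |S| = 5.123 VA.
Step 10 — Power factor: PF = P/|S| = 0.2992 (lagging).

(a) P = 1.533 W  (b) Q = 4.889 VAR  (c) S = 5.123 VA  (d) PF = 0.2992 (lagging)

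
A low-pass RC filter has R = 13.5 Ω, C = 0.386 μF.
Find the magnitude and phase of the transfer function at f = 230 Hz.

Step 1 — Angular frequency: ω = 2π·230 = 1445 rad/s.
Step 2 — Transfer function: H(jω) = 1/(1 + jωRC).
Step 3 — Denominator: 1 + jωRC = 1 + j·1445·13.5·3.86e-07 = 1 + j0.007531.
Step 4 — H = 0.9999 - j0.00753.
Step 5 — Magnitude: |H| = 1 (-0.0 dB); phase: φ = -0.4°.

|H| = 1 (-0.0 dB), φ = -0.4°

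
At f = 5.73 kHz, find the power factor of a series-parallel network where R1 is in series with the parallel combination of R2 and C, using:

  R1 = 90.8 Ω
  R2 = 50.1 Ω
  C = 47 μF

Step 1 — Angular frequency: ω = 2π·f = 2π·5730 = 3.6e+04 rad/s.
Step 2 — Component impedances:
  R1: Z = R = 90.8 Ω
  R2: Z = R = 50.1 Ω
  C: Z = 1/(jωC) = -j/(ω·C) = 0 - j0.591 Ω
Step 3 — Parallel branch: R2 || C = 1/(1/R2 + 1/C) = 0.00697 - j0.5909 Ω.
Step 4 — Series with R1: Z_total = R1 + (R2 || C) = 90.81 - j0.5909 Ω = 90.81∠-0.4° Ω.
Step 5 — Power factor: PF = cos(φ) = Re(Z)/|Z| = 90.81/90.81 = 1.
Step 6 — Type: Im(Z) = -0.5909 ⇒ leading (phase φ = -0.4°).

PF = 1 (leading, φ = -0.4°)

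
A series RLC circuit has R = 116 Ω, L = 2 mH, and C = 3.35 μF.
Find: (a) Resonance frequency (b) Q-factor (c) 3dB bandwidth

Step 1 — Resonance: ω₀ = 1/√(LC) = 1/√(0.002·3.35e-06) = 1.222e+04 rad/s.
Step 2 — f₀ = ω₀/(2π) = 1944 Hz.
Step 3 — Series Q: Q = ω₀L/R = 1.222e+04·0.002/116 = 0.2106.
Step 4 — Bandwidth: Δω = ω₀/Q = 5.8e+04 rad/s; BW = Δω/(2π) = 9231 Hz.

(a) f₀ = 1944 Hz  (b) Q = 0.2106  (c) BW = 9231 Hz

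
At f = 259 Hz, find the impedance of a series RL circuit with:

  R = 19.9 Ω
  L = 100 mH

Step 1 — Angular frequency: ω = 2π·f = 2π·259 = 1627 rad/s.
Step 2 — Component impedances:
  R: Z = R = 19.9 Ω
  L: Z = jωL = j·1627·0.1 = 0 + j162.7 Ω
Step 3 — Series combination: Z_total = R + L = 19.9 + j162.7 Ω = 163.9∠83.0° Ω.

Z = 19.9 + j162.7 Ω = 163.9∠83.0° Ω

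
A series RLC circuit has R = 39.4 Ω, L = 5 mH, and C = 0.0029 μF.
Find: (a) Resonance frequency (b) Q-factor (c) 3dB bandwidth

Step 1 — Resonance condition Im(Z)=0 gives ω₀ = 1/√(LC).
Step 2 — ω₀ = 1/√(0.005·2.9e-09) = 2.626e+05 rad/s.
Step 3 — f₀ = ω₀/(2π) = 4.18e+04 Hz.
Step 4 — Series Q: Q = ω₀L/R = 2.626e+05·0.005/39.4 = 33.33.
Step 5 — 3dB bandwidth: Δω = ω₀/Q = 7880 rad/s; BW = Δω/(2π) = 1254 Hz.

(a) f₀ = 4.18e+04 Hz  (b) Q = 33.33  (c) BW = 1254 Hz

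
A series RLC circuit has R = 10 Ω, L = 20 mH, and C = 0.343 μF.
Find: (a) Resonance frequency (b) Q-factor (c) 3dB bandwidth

Step 1 — Resonance: ω₀ = 1/√(LC) = 1/√(0.02·3.43e-07) = 1.207e+04 rad/s.
Step 2 — f₀ = ω₀/(2π) = 1922 Hz.
Step 3 — Series Q: Q = ω₀L/R = 1.207e+04·0.02/10 = 24.15.
Step 4 — Bandwidth: Δω = ω₀/Q = 500 rad/s; BW = Δω/(2π) = 79.58 Hz.

(a) f₀ = 1922 Hz  (b) Q = 24.15  (c) BW = 79.58 Hz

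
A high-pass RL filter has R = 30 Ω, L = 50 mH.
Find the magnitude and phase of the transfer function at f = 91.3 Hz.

Step 1 — Angular frequency: ω = 2π·91.3 = 573.7 rad/s.
Step 2 — Transfer function: H(jω) = jωL/(R + jωL).
Step 3 — Numerator jωL = j·28.68; denominator R + jωL = 30 + j28.68.
Step 4 — H = 0.4776 + j0.4995.
Step 5 — Magnitude: |H| = 0.6911 (-3.2 dB); phase: φ = 46.3°.

|H| = 0.6911 (-3.2 dB), φ = 46.3°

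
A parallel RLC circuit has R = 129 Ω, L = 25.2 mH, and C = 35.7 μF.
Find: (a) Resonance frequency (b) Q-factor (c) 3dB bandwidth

Step 1 — Resonance: ω₀ = 1/√(LC) = 1/√(0.0252·3.57e-05) = 1054 rad/s.
Step 2 — f₀ = ω₀/(2π) = 167.8 Hz.
Step 3 — Parallel Q: Q = R/(ω₀L) = 129/(1054·0.0252) = 4.855.
Step 4 — Bandwidth: Δω = ω₀/Q = 217.1 rad/s; BW = Δω/(2π) = 34.56 Hz.

(a) f₀ = 167.8 Hz  (b) Q = 4.855  (c) BW = 34.56 Hz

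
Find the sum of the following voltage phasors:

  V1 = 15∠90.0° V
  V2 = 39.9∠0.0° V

Step 1 — Convert each phasor to rectangular form:
  V1 = 15·(cos(90.0°) + j·sin(90.0°)) = 0 + j15 V
  V2 = 39.9·(cos(0.0°) + j·sin(0.0°)) = 39.9 V
Step 2 — Sum components: V_total = 39.9 + j15 V.
Step 3 — Convert to polar: |V_total| = 42.63 V, ∠V_total = 20.6°.

V_total = 42.63∠20.6° V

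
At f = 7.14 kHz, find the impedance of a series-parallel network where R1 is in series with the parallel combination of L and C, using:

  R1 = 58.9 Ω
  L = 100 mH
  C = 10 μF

Step 1 — Angular frequency: ω = 2π·f = 2π·7140 = 4.486e+04 rad/s.
Step 2 — Component impedances:
  R1: Z = R = 58.9 Ω
  L: Z = jωL = j·4.486e+04·0.1 = 0 + j4486 Ω
  C: Z = 1/(jωC) = -j/(ω·C) = 0 - j2.229 Ω
Step 3 — Parallel branch: L || C = 1/(1/L + 1/C) = 0 - j2.23 Ω.
Step 4 — Series with R1: Z_total = R1 + (L || C) = 58.9 - j2.23 Ω = 58.94∠-2.2° Ω.

Z = 58.9 - j2.23 Ω = 58.94∠-2.2° Ω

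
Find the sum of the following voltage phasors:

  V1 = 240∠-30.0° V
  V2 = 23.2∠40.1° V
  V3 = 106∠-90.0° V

Step 1 — Convert each phasor to rectangular form:
  V1 = 240·(cos(-30.0°) + j·sin(-30.0°)) = 207.8 - j120 V
  V2 = 23.2·(cos(40.1°) + j·sin(40.1°)) = 17.75 + j14.94 V
  V3 = 106·(cos(-90.0°) + j·sin(-90.0°)) = 0 - j106 V
Step 2 — Sum components: V_total = 225.6 - j211.1 V.
Step 3 — Convert to polar: |V_total| = 308.9 V, ∠V_total = -43.1°.

V_total = 308.9∠-43.1° V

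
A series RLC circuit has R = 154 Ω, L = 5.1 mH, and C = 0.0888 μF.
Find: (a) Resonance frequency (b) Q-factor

Step 1 — Resonance condition Im(Z)=0 gives ω₀ = 1/√(LC).
Step 2 — ω₀ = 1/√(0.0051·8.88e-08) = 4.699e+04 rad/s.
Step 3 — f₀ = ω₀/(2π) = 7479 Hz.
Step 4 — Series Q: Q = ω₀L/R = 4.699e+04·0.0051/154 = 1.556.

(a) f₀ = 7479 Hz  (b) Q = 1.556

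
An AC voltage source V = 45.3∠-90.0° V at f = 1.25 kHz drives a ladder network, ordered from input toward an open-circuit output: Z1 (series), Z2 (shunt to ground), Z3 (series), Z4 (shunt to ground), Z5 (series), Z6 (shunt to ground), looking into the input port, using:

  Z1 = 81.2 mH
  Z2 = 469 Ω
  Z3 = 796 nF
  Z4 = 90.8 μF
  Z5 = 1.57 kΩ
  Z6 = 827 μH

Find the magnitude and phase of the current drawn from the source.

Step 1 — Angular frequency: ω = 2π·f = 2π·1250 = 7854 rad/s.
Step 2 — Component impedances:
  Z1: Z = jωL = j·7854·0.0812 = 0 + j637.7 Ω
  Z2: Z = R = 469 Ω
  Z3: Z = 1/(jωC) = -j/(ω·C) = 0 - j160 Ω
  Z4: Z = 1/(jωC) = -j/(ω·C) = 0 - j1.402 Ω
  Z5: Z = R = 1570 Ω
  Z6: Z = jωL = j·7854·0.000827 = 0 + j6.495 Ω
Step 3 — Ladder network (open output): work backward from the far end, alternating series and parallel combinations. Z_in = 49.64 + j493.5 Ω = 496∠84.3° Ω.
Step 4 — Source phasor: V = 45.3∠-90.0° V = 0 - j45.3 V.
Step 5 — Ohm's law: I = V / Z_total = (0 - j45.3) / (49.64 + j493.5) = -0.09088 - j0.009142 A.
Step 6 — Convert to polar: |I| = 0.09134 A, ∠I = -174.3°.

I = 0.09134∠-174.3° A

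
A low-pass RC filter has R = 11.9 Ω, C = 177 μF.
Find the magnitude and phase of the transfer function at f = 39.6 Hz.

Step 1 — Angular frequency: ω = 2π·39.6 = 248.8 rad/s.
Step 2 — Transfer function: H(jω) = 1/(1 + jωRC).
Step 3 — Denominator: 1 + jωRC = 1 + j·248.8·11.9·0.000177 = 1 + j0.5241.
Step 4 — H = 0.7845 - j0.4112.
Step 5 — Magnitude: |H| = 0.8857 (-1.1 dB); phase: φ = -27.7°.

|H| = 0.8857 (-1.1 dB), φ = -27.7°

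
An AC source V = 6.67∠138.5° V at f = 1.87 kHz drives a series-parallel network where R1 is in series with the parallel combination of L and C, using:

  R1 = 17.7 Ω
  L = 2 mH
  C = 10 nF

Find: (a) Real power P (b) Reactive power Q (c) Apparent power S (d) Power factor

Step 1 — Angular frequency: ω = 2π·f = 2π·1870 = 1.175e+04 rad/s.
Step 2 — Component impedances:
  R1: Z = R = 17.7 Ω
  L: Z = jωL = j·1.175e+04·0.002 = 0 + j23.5 Ω
  C: Z = 1/(jωC) = -j/(ω·C) = 0 - j8511 Ω
Step 3 — Parallel branch: L || C = 1/(1/L + 1/C) = 0 + j23.56 Ω.
Step 4 — Series with R1: Z_total = R1 + (L || C) = 17.7 + j23.56 Ω = 29.47∠53.1° Ω.
Step 5 — Source phasor: V = 6.67∠138.5° V = -4.996 + j4.42 V.
Step 6 — Current: I = V / Z = 0.0181 + j0.2256 A = 0.2263∠85.4° A.
Step 7 — Complex power: S = V·I* = 0.9066 + j1.207 VA.
Step 8 — Real power: P = Re(S) = 0.9066 W.
Step 9 — Reactive power: Q = Im(S) = 1.207 VAR.
Step 10 — Apparent power: |S| = 1.51 VA.
Step 11 — Power factor: PF = P/|S| = 0.6006 (lagging).

(a) P = 0.9066 W  (b) Q = 1.207 VAR  (c) S = 1.51 VA  (d) PF = 0.6006 (lagging)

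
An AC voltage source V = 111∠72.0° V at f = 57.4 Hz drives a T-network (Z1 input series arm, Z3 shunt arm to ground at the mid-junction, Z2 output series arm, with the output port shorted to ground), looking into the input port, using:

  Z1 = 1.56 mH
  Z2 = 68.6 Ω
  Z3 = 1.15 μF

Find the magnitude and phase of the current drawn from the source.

Step 1 — Angular frequency: ω = 2π·f = 2π·57.4 = 360.7 rad/s.
Step 2 — Component impedances:
  Z1: Z = jωL = j·360.7·0.00156 = 0 + j0.5626 Ω
  Z2: Z = R = 68.6 Ω
  Z3: Z = 1/(jωC) = -j/(ω·C) = 0 - j2411 Ω
Step 3 — With the output port shorted to ground, the output series arm Z2 runs from the junction to ground; the shunt arm Z3 also runs from the junction to ground. They appear in parallel: Z3 || Z2 = 68.54 - j1.95 Ω.
Step 4 — Series with input arm Z1: Z_in = Z1 + (Z3 || Z2) = 68.54 - j1.388 Ω = 68.56∠-1.2° Ω.
Step 5 — Source phasor: V = 111∠72.0° V = 34.3 + j105.6 V.
Step 6 — Ohm's law: I = V / Z_total = (34.3 + j105.6) / (68.54 - j1.388) = 0.469 + j1.55 A.
Step 7 — Convert to polar: |I| = 1.619 A, ∠I = 73.2°.

I = 1.619∠73.2° A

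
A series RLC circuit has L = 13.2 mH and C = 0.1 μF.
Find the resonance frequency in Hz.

Step 1 — Resonance condition Im(Z)=0 gives ω₀ = 1/√(LC).
Step 2 — ω₀ = 1/√(0.0132·1e-07) = 2.752e+04 rad/s.
Step 3 — f₀ = ω₀/(2π) = 4381 Hz.

f₀ = 4381 Hz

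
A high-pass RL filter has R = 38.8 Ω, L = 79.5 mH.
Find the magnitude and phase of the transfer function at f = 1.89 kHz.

Step 1 — Angular frequency: ω = 2π·1890 = 1.188e+04 rad/s.
Step 2 — Transfer function: H(jω) = jωL/(R + jωL).
Step 3 — Numerator jωL = j·944.1; denominator R + jωL = 38.8 + j944.1.
Step 4 — H = 0.9983 + j0.04103.
Step 5 — Magnitude: |H| = 0.9992 (-0.0 dB); phase: φ = 2.4°.

|H| = 0.9992 (-0.0 dB), φ = 2.4°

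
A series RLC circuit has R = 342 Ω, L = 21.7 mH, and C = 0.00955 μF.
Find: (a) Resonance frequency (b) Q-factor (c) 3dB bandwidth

Step 1 — Resonance condition Im(Z)=0 gives ω₀ = 1/√(LC).
Step 2 — ω₀ = 1/√(0.0217·9.55e-09) = 6.947e+04 rad/s.
Step 3 — f₀ = ω₀/(2π) = 1.106e+04 Hz.
Step 4 — Series Q: Q = ω₀L/R = 6.947e+04·0.0217/342 = 4.408.
Step 5 — 3dB bandwidth: Δω = ω₀/Q = 1.576e+04 rad/s; BW = Δω/(2π) = 2508 Hz.

(a) f₀ = 1.106e+04 Hz  (b) Q = 4.408  (c) BW = 2508 Hz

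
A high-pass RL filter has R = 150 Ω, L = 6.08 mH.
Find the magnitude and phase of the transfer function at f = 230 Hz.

Step 1 — Angular frequency: ω = 2π·230 = 1445 rad/s.
Step 2 — Transfer function: H(jω) = jωL/(R + jωL).
Step 3 — Numerator jωL = j·8.786; denominator R + jωL = 150 + j8.786.
Step 4 — H = 0.003419 + j0.05838.
Step 5 — Magnitude: |H| = 0.05848 (-24.7 dB); phase: φ = 86.6°.

|H| = 0.05848 (-24.7 dB), φ = 86.6°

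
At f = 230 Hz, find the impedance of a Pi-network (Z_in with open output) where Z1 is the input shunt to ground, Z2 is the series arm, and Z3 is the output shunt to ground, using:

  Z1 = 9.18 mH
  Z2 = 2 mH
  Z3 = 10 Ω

Step 1 — Angular frequency: ω = 2π·f = 2π·230 = 1445 rad/s.
Step 2 — Component impedances:
  Z1: Z = jωL = j·1445·0.00918 = 0 + j13.27 Ω
  Z2: Z = jωL = j·1445·0.002 = 0 + j2.89 Ω
  Z3: Z = R = 10 Ω
Step 3 — With open output, the series arm Z2 and the output shunt Z3 appear in series to ground: Z2 + Z3 = 10 + j2.89 Ω.
Step 4 — Parallel with input shunt Z1: Z_in = Z1 || (Z2 + Z3) = 4.875 + j5.39 Ω = 7.268∠47.9° Ω.

Z = 4.875 + j5.39 Ω = 7.268∠47.9° Ω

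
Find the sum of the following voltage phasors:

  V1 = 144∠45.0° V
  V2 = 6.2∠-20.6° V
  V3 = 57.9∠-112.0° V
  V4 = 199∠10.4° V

Step 1 — Convert each phasor to rectangular form:
  V1 = 144·(cos(45.0°) + j·sin(45.0°)) = 101.8 + j101.8 V
  V2 = 6.2·(cos(-20.6°) + j·sin(-20.6°)) = 5.804 - j2.181 V
  V3 = 57.9·(cos(-112.0°) + j·sin(-112.0°)) = -21.69 - j53.68 V
  V4 = 199·(cos(10.4°) + j·sin(10.4°)) = 195.7 + j35.92 V
Step 2 — Sum components: V_total = 281.7 + j81.88 V.
Step 3 — Convert to polar: |V_total| = 293.3 V, ∠V_total = 16.2°.

V_total = 293.3∠16.2° V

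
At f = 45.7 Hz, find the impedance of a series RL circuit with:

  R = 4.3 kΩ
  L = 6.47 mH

Step 1 — Angular frequency: ω = 2π·f = 2π·45.7 = 287.1 rad/s.
Step 2 — Component impedances:
  R: Z = R = 4300 Ω
  L: Z = jωL = j·287.1·0.00647 = 0 + j1.858 Ω
Step 3 — Series combination: Z_total = R + L = 4300 + j1.858 Ω = 4300∠0.0° Ω.

Z = 4300 + j1.858 Ω = 4300∠0.0° Ω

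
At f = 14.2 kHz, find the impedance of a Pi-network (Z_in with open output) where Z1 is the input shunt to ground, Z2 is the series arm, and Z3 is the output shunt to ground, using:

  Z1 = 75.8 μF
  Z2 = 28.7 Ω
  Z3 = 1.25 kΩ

Step 1 — Angular frequency: ω = 2π·f = 2π·1.42e+04 = 8.922e+04 rad/s.
Step 2 — Component impedances:
  Z1: Z = 1/(jωC) = -j/(ω·C) = 0 - j0.1479 Ω
  Z2: Z = R = 28.7 Ω
  Z3: Z = R = 1250 Ω
Step 3 — With open output, the series arm Z2 and the output shunt Z3 appear in series to ground: Z2 + Z3 = 1279 Ω.
Step 4 — Parallel with input shunt Z1: Z_in = Z1 || (Z2 + Z3) = 1.71e-05 - j0.1479 Ω = 0.1479∠-90.0° Ω.

Z = 1.71e-05 - j0.1479 Ω = 0.1479∠-90.0° Ω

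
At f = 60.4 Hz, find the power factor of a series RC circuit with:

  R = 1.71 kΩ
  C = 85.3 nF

Step 1 — Angular frequency: ω = 2π·f = 2π·60.4 = 379.5 rad/s.
Step 2 — Component impedances:
  R: Z = R = 1710 Ω
  C: Z = 1/(jωC) = -j/(ω·C) = 0 - j3.089e+04 Ω
Step 3 — Series combination: Z_total = R + C = 1710 - j3.089e+04 Ω = 3.094e+04∠-86.8° Ω.
Step 4 — Power factor: PF = cos(φ) = Re(Z)/|Z| = 1710/3.094e+04 = 0.05527.
Step 5 — Type: Im(Z) = -3.089e+04 ⇒ leading (phase φ = -86.8°).

PF = 0.05527 (leading, φ = -86.8°)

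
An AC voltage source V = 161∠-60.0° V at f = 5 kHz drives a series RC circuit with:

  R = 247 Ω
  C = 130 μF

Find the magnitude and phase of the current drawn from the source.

Step 1 — Angular frequency: ω = 2π·f = 2π·5000 = 3.142e+04 rad/s.
Step 2 — Component impedances:
  R: Z = R = 247 Ω
  C: Z = 1/(jωC) = -j/(ω·C) = 0 - j0.2449 Ω
Step 3 — Series combination: Z_total = R + C = 247 - j0.2449 Ω = 247∠-0.1° Ω.
Step 4 — Source phasor: V = 161∠-60.0° V = 80.5 - j139.4 V.
Step 5 — Ohm's law: I = V / Z_total = (80.5 - j139.4) / (247 - j0.2449) = 0.3265 - j0.5642 A.
Step 6 — Convert to polar: |I| = 0.6518 A, ∠I = -59.9°.

I = 0.6518∠-59.9° A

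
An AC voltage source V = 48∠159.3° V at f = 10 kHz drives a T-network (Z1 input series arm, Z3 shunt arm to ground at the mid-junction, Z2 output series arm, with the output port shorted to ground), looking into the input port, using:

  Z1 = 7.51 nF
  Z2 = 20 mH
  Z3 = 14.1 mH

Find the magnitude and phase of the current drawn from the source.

Step 1 — Angular frequency: ω = 2π·f = 2π·1e+04 = 6.283e+04 rad/s.
Step 2 — Component impedances:
  Z1: Z = 1/(jωC) = -j/(ω·C) = 0 - j2119 Ω
  Z2: Z = jωL = j·6.283e+04·0.02 = 0 + j1257 Ω
  Z3: Z = jωL = j·6.283e+04·0.0141 = 0 + j885.9 Ω
Step 3 — With the output port shorted to ground, the output series arm Z2 runs from the junction to ground; the shunt arm Z3 also runs from the junction to ground. They appear in parallel: Z3 || Z2 = 0 + j519.6 Ω.
Step 4 — Series with input arm Z1: Z_in = Z1 + (Z3 || Z2) = 0 - j1600 Ω = 1600∠-90.0° Ω.
Step 5 — Source phasor: V = 48∠159.3° V = -44.9 + j16.97 V.
Step 6 — Ohm's law: I = V / Z_total = (-44.9 + j16.97) / (0 - j1600) = -0.01061 - j0.02807 A.
Step 7 — Convert to polar: |I| = 0.03001 A, ∠I = -110.7°.

I = 0.03001∠-110.7° A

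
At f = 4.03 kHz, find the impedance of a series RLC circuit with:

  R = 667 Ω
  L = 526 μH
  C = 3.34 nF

Step 1 — Angular frequency: ω = 2π·f = 2π·4030 = 2.532e+04 rad/s.
Step 2 — Component impedances:
  R: Z = R = 667 Ω
  L: Z = jωL = j·2.532e+04·0.000526 = 0 + j13.32 Ω
  C: Z = 1/(jωC) = -j/(ω·C) = 0 - j1.182e+04 Ω
Step 3 — Series combination: Z_total = R + L + C = 667 - j1.181e+04 Ω = 1.183e+04∠-86.8° Ω.

Z = 667 - j1.181e+04 Ω = 1.183e+04∠-86.8° Ω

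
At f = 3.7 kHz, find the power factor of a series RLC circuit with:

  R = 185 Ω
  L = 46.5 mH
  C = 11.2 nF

Step 1 — Angular frequency: ω = 2π·f = 2π·3700 = 2.325e+04 rad/s.
Step 2 — Component impedances:
  R: Z = R = 185 Ω
  L: Z = jωL = j·2.325e+04·0.0465 = 0 + j1081 Ω
  C: Z = 1/(jωC) = -j/(ω·C) = 0 - j3841 Ω
Step 3 — Series combination: Z_total = R + L + C = 185 - j2760 Ω = 2766∠-86.2° Ω.
Step 4 — Power factor: PF = cos(φ) = Re(Z)/|Z| = 185/2765.8 = 0.06689.
Step 5 — Type: Im(Z) = -2760 ⇒ leading (phase φ = -86.2°).

PF = 0.06689 (leading, φ = -86.2°)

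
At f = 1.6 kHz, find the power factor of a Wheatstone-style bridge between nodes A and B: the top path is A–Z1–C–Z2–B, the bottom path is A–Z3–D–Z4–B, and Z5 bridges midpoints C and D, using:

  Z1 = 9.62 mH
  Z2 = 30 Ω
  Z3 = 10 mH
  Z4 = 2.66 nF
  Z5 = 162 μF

Step 1 — Angular frequency: ω = 2π·f = 2π·1600 = 1.005e+04 rad/s.
Step 2 — Component impedances:
  Z1: Z = jωL = j·1.005e+04·0.00962 = 0 + j96.71 Ω
  Z2: Z = R = 30 Ω
  Z3: Z = jωL = j·1.005e+04·0.01 = 0 + j100.5 Ω
  Z4: Z = 1/(jωC) = -j/(ω·C) = 0 - j3.74e+04 Ω
  Z5: Z = 1/(jωC) = -j/(ω·C) = 0 - j0.614 Ω
Step 3 — Bridge requires nodal analysis (the Z5 bridge couples midpoints C and D, so the two paths cannot be reduced to a simple series/parallel combination). Setting node B to ground and injecting 1 A at node A, the 3-node admittance system at A, C, D solves to V_A = Z_AB = 30 + j49.12 Ω = 57.56∠58.6° Ω.
Step 4 — Power factor: PF = cos(φ) = Re(Z)/|Z| = 30/57.56 = 0.5212.
Step 5 — Type: Im(Z) = 49.12 ⇒ lagging (phase φ = 58.6°).

PF = 0.5212 (lagging, φ = 58.6°)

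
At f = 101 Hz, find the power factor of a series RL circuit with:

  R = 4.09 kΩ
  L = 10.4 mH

Step 1 — Angular frequency: ω = 2π·f = 2π·101 = 634.6 rad/s.
Step 2 — Component impedances:
  R: Z = R = 4090 Ω
  L: Z = jωL = j·634.6·0.0104 = 0 + j6.6 Ω
Step 3 — Series combination: Z_total = R + L = 4090 + j6.6 Ω = 4090∠0.1° Ω.
Step 4 — Power factor: PF = cos(φ) = Re(Z)/|Z| = 4090/4090 = 1.
Step 5 — Type: Im(Z) = 6.6 ⇒ lagging (phase φ = 0.1°).

PF = 1 (lagging, φ = 0.1°)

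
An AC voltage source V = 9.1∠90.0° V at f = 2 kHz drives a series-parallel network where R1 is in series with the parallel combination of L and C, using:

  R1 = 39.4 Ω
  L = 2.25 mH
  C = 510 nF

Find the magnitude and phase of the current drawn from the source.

Step 1 — Angular frequency: ω = 2π·f = 2π·2000 = 1.257e+04 rad/s.
Step 2 — Component impedances:
  R1: Z = R = 39.4 Ω
  L: Z = jωL = j·1.257e+04·0.00225 = 0 + j28.27 Ω
  C: Z = 1/(jωC) = -j/(ω·C) = 0 - j156 Ω
Step 3 — Parallel branch: L || C = 1/(1/L + 1/C) = 0 + j34.53 Ω.
Step 4 — Series with R1: Z_total = R1 + (L || C) = 39.4 + j34.53 Ω = 52.39∠41.2° Ω.
Step 5 — Source phasor: V = 9.1∠90.0° V = 0 + j9.1 V.
Step 6 — Ohm's law: I = V / Z_total = (0 + j9.1) / (39.4 + j34.53) = 0.1145 + j0.1306 A.
Step 7 — Convert to polar: |I| = 0.1737 A, ∠I = 48.8°.

I = 0.1737∠48.8° A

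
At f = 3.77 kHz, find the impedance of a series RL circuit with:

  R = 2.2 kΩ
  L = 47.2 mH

Step 1 — Angular frequency: ω = 2π·f = 2π·3770 = 2.369e+04 rad/s.
Step 2 — Component impedances:
  R: Z = R = 2200 Ω
  L: Z = jωL = j·2.369e+04·0.0472 = 0 + j1118 Ω
Step 3 — Series combination: Z_total = R + L = 2200 + j1118 Ω = 2468∠26.9° Ω.

Z = 2200 + j1118 Ω = 2468∠26.9° Ω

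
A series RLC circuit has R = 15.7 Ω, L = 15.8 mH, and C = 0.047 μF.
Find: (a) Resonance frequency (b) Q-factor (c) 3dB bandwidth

Step 1 — Resonance: ω₀ = 1/√(LC) = 1/√(0.0158·4.7e-08) = 3.67e+04 rad/s.
Step 2 — f₀ = ω₀/(2π) = 5840 Hz.
Step 3 — Series Q: Q = ω₀L/R = 3.67e+04·0.0158/15.7 = 36.93.
Step 4 — Bandwidth: Δω = ω₀/Q = 993.7 rad/s; BW = Δω/(2π) = 158.1 Hz.

(a) f₀ = 5840 Hz  (b) Q = 36.93  (c) BW = 158.1 Hz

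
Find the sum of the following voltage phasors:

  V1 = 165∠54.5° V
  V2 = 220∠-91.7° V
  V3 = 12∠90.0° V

Step 1 — Convert each phasor to rectangular form:
  V1 = 165·(cos(54.5°) + j·sin(54.5°)) = 95.82 + j134.3 V
  V2 = 220·(cos(-91.7°) + j·sin(-91.7°)) = -6.527 - j219.9 V
  V3 = 12·(cos(90.0°) + j·sin(90.0°)) = 0 + j12 V
Step 2 — Sum components: V_total = 89.29 - j73.57 V.
Step 3 — Convert to polar: |V_total| = 115.7 V, ∠V_total = -39.5°.

V_total = 115.7∠-39.5° V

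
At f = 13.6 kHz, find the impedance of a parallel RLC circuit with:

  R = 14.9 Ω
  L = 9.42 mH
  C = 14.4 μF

Step 1 — Angular frequency: ω = 2π·f = 2π·1.36e+04 = 8.545e+04 rad/s.
Step 2 — Component impedances:
  R: Z = R = 14.9 Ω
  L: Z = jωL = j·8.545e+04·0.00942 = 0 + j805 Ω
  C: Z = 1/(jωC) = -j/(ω·C) = 0 - j0.8127 Ω
Step 3 — Parallel combination: 1/Z_total = 1/R + 1/L + 1/C; Z_total = 0.04428 - j0.8111 Ω = 0.8123∠-86.9° Ω.

Z = 0.04428 - j0.8111 Ω = 0.8123∠-86.9° Ω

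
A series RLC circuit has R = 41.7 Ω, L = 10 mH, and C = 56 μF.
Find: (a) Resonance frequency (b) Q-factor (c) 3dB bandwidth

Step 1 — Resonance: ω₀ = 1/√(LC) = 1/√(0.01·5.6e-05) = 1336 rad/s.
Step 2 — f₀ = ω₀/(2π) = 212.7 Hz.
Step 3 — Series Q: Q = ω₀L/R = 1336·0.01/41.7 = 0.3205.
Step 4 — Bandwidth: Δω = ω₀/Q = 4170 rad/s; BW = Δω/(2π) = 663.7 Hz.

(a) f₀ = 212.7 Hz  (b) Q = 0.3205  (c) BW = 663.7 Hz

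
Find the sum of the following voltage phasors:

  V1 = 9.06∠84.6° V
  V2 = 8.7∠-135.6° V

Step 1 — Convert each phasor to rectangular form:
  V1 = 9.06·(cos(84.6°) + j·sin(84.6°)) = 0.8526 + j9.02 V
  V2 = 8.7·(cos(-135.6°) + j·sin(-135.6°)) = -6.216 - j6.087 V
Step 2 — Sum components: V_total = -5.363 + j2.933 V.
Step 3 — Convert to polar: |V_total| = 6.113 V, ∠V_total = 151.3°.

V_total = 6.113∠151.3° V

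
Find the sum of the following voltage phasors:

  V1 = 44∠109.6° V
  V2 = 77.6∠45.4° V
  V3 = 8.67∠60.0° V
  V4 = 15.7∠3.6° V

Step 1 — Convert each phasor to rectangular form:
  V1 = 44·(cos(109.6°) + j·sin(109.6°)) = -14.76 + j41.45 V
  V2 = 77.6·(cos(45.4°) + j·sin(45.4°)) = 54.49 + j55.25 V
  V3 = 8.67·(cos(60.0°) + j·sin(60.0°)) = 4.335 + j7.508 V
  V4 = 15.7·(cos(3.6°) + j·sin(3.6°)) = 15.67 + j0.9858 V
Step 2 — Sum components: V_total = 59.73 + j105.2 V.
Step 3 — Convert to polar: |V_total| = 121 V, ∠V_total = 60.4°.

V_total = 121∠60.4° V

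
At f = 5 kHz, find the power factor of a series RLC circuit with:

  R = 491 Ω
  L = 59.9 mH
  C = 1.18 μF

Step 1 — Angular frequency: ω = 2π·f = 2π·5000 = 3.142e+04 rad/s.
Step 2 — Component impedances:
  R: Z = R = 491 Ω
  L: Z = jωL = j·3.142e+04·0.0599 = 0 + j1882 Ω
  C: Z = 1/(jωC) = -j/(ω·C) = 0 - j26.98 Ω
Step 3 — Series combination: Z_total = R + L + C = 491 + j1855 Ω = 1919∠75.2° Ω.
Step 4 — Power factor: PF = cos(φ) = Re(Z)/|Z| = 491/1919 = 0.2559.
Step 5 — Type: Im(Z) = 1855 ⇒ lagging (phase φ = 75.2°).

PF = 0.2559 (lagging, φ = 75.2°)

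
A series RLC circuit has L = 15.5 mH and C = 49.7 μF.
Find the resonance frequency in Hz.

Step 1 — Resonance condition Im(Z)=0 gives ω₀ = 1/√(LC).
Step 2 — ω₀ = 1/√(0.0155·4.97e-05) = 1139 rad/s.
Step 3 — f₀ = ω₀/(2π) = 181.3 Hz.

f₀ = 181.3 Hz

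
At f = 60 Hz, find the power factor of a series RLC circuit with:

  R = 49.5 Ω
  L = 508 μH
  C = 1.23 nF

Step 1 — Angular frequency: ω = 2π·f = 2π·60 = 377 rad/s.
Step 2 — Component impedances:
  R: Z = R = 49.5 Ω
  L: Z = jωL = j·377·0.000508 = 0 + j0.1915 Ω
  C: Z = 1/(jωC) = -j/(ω·C) = 0 - j2.157e+06 Ω
Step 3 — Series combination: Z_total = R + L + C = 49.5 - j2.157e+06 Ω = 2.157e+06∠-90.0° Ω.
Step 4 — Power factor: PF = cos(φ) = Re(Z)/|Z| = 49.5/2.157e+06 = 2.295e-05.
Step 5 — Type: Im(Z) = -2.157e+06 ⇒ leading (phase φ = -90.0°).

PF = 2.295e-05 (leading, φ = -90.0°)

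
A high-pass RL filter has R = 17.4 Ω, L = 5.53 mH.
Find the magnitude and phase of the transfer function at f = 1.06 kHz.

Step 1 — Angular frequency: ω = 2π·1060 = 6660 rad/s.
Step 2 — Transfer function: H(jω) = jωL/(R + jωL).
Step 3 — Numerator jωL = j·36.83; denominator R + jωL = 17.4 + j36.83.
Step 4 — H = 0.8175 + j0.3862.
Step 5 — Magnitude: |H| = 0.9042 (-0.9 dB); phase: φ = 25.3°.

|H| = 0.9042 (-0.9 dB), φ = 25.3°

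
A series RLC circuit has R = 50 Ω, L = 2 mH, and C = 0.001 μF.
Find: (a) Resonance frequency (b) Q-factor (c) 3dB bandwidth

Step 1 — Resonance: ω₀ = 1/√(LC) = 1/√(0.002·1e-09) = 7.071e+05 rad/s.
Step 2 — f₀ = ω₀/(2π) = 1.125e+05 Hz.
Step 3 — Series Q: Q = ω₀L/R = 7.071e+05·0.002/50 = 28.28.
Step 4 — Bandwidth: Δω = ω₀/Q = 2.5e+04 rad/s; BW = Δω/(2π) = 3979 Hz.

(a) f₀ = 1.125e+05 Hz  (b) Q = 28.28  (c) BW = 3979 Hz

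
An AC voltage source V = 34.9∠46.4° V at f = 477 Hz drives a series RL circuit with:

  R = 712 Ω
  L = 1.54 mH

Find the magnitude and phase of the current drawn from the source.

Step 1 — Angular frequency: ω = 2π·f = 2π·477 = 2997 rad/s.
Step 2 — Component impedances:
  R: Z = R = 712 Ω
  L: Z = jωL = j·2997·0.00154 = 0 + j4.616 Ω
Step 3 — Series combination: Z_total = R + L = 712 + j4.616 Ω = 712∠0.4° Ω.
Step 4 — Source phasor: V = 34.9∠46.4° V = 24.07 + j25.27 V.
Step 5 — Ohm's law: I = V / Z_total = (24.07 + j25.27) / (712 + j4.616) = 0.03403 + j0.03528 A.
Step 6 — Convert to polar: |I| = 0.04902 A, ∠I = 46.0°.

I = 0.04902∠46.0° A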